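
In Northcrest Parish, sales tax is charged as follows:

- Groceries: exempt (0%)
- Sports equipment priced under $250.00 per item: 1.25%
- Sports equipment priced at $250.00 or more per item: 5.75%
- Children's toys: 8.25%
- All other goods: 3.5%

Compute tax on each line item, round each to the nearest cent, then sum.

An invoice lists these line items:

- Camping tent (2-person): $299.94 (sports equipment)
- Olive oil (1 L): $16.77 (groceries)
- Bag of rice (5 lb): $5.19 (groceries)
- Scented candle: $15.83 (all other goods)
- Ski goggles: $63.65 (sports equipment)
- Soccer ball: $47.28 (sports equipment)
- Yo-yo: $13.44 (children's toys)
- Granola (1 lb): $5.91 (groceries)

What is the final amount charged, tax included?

$488.31

Camping tent (2-person) $299.94: sports equipment, $250.00 or more → 5.75% → $17.25
Olive oil (1 L) $16.77: groceries → 0% → $0.00
Bag of rice (5 lb) $5.19: groceries → 0% → $0.00
Scented candle $15.83: all other goods → 3.5% → $0.55
Ski goggles $63.65: sports equipment, under $250.00 → 1.25% → $0.80
Soccer ball $47.28: sports equipment, under $250.00 → 1.25% → $0.59
Yo-yo $13.44: children's toys → 8.25% → $1.11
Granola (1 lb) $5.91: groceries → 0% → $0.00
Subtotal = $468.01; tax = $20.30; total due = $488.31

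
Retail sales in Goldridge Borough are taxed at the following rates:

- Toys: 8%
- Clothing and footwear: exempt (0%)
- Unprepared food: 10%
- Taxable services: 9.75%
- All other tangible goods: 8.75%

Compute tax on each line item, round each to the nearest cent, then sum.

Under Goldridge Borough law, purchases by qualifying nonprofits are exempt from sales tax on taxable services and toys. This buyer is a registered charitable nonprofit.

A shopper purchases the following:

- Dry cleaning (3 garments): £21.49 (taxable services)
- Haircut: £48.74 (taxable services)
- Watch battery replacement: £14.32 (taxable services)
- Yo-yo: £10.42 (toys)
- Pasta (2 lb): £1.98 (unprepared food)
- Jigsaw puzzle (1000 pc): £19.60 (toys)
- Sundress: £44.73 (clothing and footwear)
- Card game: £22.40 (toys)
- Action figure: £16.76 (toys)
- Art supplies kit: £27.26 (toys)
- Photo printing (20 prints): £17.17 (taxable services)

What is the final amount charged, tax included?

£245.07

Dry cleaning (3 garments) £21.49: taxable services, buyer-exempt → 0% → £0.00
Haircut £48.74: taxable services, buyer-exempt → 0% → £0.00
Watch battery replacement £14.32: taxable services, buyer-exempt → 0% → £0.00
Yo-yo £10.42: toys, buyer-exempt → 0% → £0.00
Pasta (2 lb) £1.98: unprepared food → 10% → £0.20
Jigsaw puzzle (1000 pc) £19.60: toys, buyer-exempt → 0% → £0.00
Sundress £44.73: clothing and footwear → 0% → £0.00
Card game £22.40: toys, buyer-exempt → 0% → £0.00
Action figure £16.76: toys, buyer-exempt → 0% → £0.00
Art supplies kit £27.26: toys, buyer-exempt → 0% → £0.00
Photo printing (20 prints) £17.17: taxable services, buyer-exempt → 0% → £0.00
Subtotal = £244.87; tax = £0.20; total due = £245.07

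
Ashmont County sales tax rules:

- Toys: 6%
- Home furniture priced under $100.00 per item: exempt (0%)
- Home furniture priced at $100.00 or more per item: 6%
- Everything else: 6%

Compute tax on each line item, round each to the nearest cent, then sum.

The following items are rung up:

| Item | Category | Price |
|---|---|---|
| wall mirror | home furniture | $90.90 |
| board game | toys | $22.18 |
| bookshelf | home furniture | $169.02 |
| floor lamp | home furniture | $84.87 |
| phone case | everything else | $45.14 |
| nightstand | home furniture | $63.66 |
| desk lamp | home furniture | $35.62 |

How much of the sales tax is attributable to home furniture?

Wall mirror $90.90: home furniture, under $100.00 → 0% → $0.00
Bookshelf $169.02: home furniture, $100.00 or more → 6% → $10.14
Floor lamp $84.87: home furniture, under $100.00 → 0% → $0.00
Nightstand $63.66: home furniture, under $100.00 → 0% → $0.00
Desk lamp $35.62: home furniture, under $100.00 → 0% → $0.00
Tax on home furniture = $0.00 + $10.14 + $0.00 + $0.00 + $0.00 = $10.14

$10.14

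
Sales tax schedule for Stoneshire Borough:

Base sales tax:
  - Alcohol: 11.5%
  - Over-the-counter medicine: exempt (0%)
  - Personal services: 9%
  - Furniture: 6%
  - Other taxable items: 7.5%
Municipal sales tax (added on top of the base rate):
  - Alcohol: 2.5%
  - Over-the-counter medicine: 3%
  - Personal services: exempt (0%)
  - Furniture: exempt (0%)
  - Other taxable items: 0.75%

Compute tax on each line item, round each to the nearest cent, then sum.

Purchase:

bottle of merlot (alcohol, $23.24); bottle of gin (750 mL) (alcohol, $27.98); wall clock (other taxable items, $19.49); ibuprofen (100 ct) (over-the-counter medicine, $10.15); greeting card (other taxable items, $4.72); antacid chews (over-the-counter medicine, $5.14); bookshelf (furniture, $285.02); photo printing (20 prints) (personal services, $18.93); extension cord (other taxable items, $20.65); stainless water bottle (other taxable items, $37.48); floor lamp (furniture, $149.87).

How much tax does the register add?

$42.20

Bottle of merlot $23.24: alcohol → 11.5% + 2.5% municipal = 14% → $3.25
Bottle of gin (750 mL) $27.98: alcohol → 11.5% + 2.5% municipal = 14% → $3.92
Wall clock $19.49: other taxable items → 7.5% + 0.75% municipal = 8.25% → $1.61
Ibuprofen (100 ct) $10.15: over-the-counter medicine → 0% + 3% municipal = 3% → $0.30
Greeting card $4.72: other taxable items → 7.5% + 0.75% municipal = 8.25% → $0.39
Antacid chews $5.14: over-the-counter medicine → 0% + 3% municipal = 3% → $0.15
Bookshelf $285.02: furniture → 6% + 0% municipal = 6% → $17.10
Photo printing (20 prints) $18.93: personal services → 9% + 0% municipal = 9% → $1.70
Extension cord $20.65: other taxable items → 7.5% + 0.75% municipal = 8.25% → $1.70
Stainless water bottle $37.48: other taxable items → 7.5% + 0.75% municipal = 8.25% → $3.09
Floor lamp $149.87: furniture → 6% + 0% municipal = 6% → $8.99
Total tax = $3.25 + $3.92 + $1.61 + $0.30 + $0.39 + $0.15 + $17.10 + $1.70 + $1.70 + $3.09 + $8.99 = $42.20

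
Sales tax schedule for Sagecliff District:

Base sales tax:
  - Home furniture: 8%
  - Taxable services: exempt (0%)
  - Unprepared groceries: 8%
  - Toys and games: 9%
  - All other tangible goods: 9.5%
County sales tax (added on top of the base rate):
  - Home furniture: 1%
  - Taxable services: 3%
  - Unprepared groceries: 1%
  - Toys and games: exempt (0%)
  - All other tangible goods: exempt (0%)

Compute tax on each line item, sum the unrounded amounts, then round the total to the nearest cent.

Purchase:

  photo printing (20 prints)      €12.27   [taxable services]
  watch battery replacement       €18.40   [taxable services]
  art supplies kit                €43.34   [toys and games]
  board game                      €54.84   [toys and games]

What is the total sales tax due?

Photo printing (20 prints) €12.27: taxable services → 0% + 3% county = 3% → €0.3681
Watch battery replacement €18.40: taxable services → 0% + 3% county = 3% → €0.552
Art supplies kit €43.34: toys and games → 9% + 0% county = 9% → €3.9006
Board game €54.84: toys and games → 9% + 0% county = 9% → €4.9356
Unrounded tax sum = €9.7563 → €9.76

€9.76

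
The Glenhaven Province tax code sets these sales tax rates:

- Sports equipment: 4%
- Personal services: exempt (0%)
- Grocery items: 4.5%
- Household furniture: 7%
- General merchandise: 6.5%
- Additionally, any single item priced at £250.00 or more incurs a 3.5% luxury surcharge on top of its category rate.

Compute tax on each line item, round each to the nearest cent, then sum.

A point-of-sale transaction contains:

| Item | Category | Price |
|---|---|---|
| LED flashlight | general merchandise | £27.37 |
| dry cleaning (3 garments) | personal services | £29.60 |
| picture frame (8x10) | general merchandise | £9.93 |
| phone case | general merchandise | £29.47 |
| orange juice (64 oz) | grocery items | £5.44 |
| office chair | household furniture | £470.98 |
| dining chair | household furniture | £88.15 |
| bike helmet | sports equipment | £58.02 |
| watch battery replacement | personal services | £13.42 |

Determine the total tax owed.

£62.53

LED flashlight £27.37: general merchandise → 6.5% → £1.78
Dry cleaning (3 garments) £29.60: personal services → 0% → £0.00
Picture frame (8x10) £9.93: general merchandise → 6.5% → £0.65
Phone case £29.47: general merchandise → 6.5% → £1.92
Orange juice (64 oz) £5.44: grocery items → 4.5% → £0.24
Office chair £470.98: household furniture → 7% + 3.5% surcharge = 10.5% → £49.45
Dining chair £88.15: household furniture → 7% → £6.17
Bike helmet £58.02: sports equipment → 4% → £2.32
Watch battery replacement £13.42: personal services → 0% → £0.00
Total tax = £1.78 + £0.65 + £1.92 + £0.24 + £49.45 + £6.17 + £2.32 = £62.53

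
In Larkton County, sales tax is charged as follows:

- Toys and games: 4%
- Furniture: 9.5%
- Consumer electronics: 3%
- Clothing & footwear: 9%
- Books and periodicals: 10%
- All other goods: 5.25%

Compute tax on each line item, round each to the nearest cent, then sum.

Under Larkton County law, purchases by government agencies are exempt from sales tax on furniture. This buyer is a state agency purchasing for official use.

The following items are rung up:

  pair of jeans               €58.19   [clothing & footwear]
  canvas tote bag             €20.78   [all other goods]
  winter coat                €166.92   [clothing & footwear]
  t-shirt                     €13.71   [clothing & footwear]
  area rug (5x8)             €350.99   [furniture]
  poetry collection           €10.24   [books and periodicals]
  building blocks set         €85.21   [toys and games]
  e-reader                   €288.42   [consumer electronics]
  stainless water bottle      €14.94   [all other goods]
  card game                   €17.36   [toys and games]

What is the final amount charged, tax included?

€1063.89

Pair of jeans €58.19: clothing & footwear → 9% → €5.24
Canvas tote bag €20.78: all other goods → 5.25% → €1.09
Winter coat €166.92: clothing & footwear → 9% → €15.02
T-shirt €13.71: clothing & footwear → 9% → €1.23
Area rug (5x8) €350.99: furniture, buyer-exempt → 0% → €0.00
Poetry collection €10.24: books and periodicals → 10% → €1.02
Building blocks set €85.21: toys and games → 4% → €3.41
E-reader €288.42: consumer electronics → 3% → €8.65
Stainless water bottle €14.94: all other goods → 5.25% → €0.78
Card game €17.36: toys and games → 4% → €0.69
Subtotal = €1026.76; tax = €37.13; total due = €1063.89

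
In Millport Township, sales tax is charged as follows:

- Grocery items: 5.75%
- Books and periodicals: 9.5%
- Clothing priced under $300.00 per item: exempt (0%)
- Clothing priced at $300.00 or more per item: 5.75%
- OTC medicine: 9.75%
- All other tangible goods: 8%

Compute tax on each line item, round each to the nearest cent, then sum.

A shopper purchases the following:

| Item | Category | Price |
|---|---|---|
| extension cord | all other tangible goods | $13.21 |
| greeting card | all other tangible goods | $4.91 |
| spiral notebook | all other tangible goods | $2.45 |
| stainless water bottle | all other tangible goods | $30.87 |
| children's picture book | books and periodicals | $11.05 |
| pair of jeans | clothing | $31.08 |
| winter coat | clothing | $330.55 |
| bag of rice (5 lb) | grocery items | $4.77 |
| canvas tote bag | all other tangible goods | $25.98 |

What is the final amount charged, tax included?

Extension cord $13.21: all other tangible goods → 8% → $1.06
Greeting card $4.91: all other tangible goods → 8% → $0.39
Spiral notebook $2.45: all other tangible goods → 8% → $0.20
Stainless water bottle $30.87: all other tangible goods → 8% → $2.47
Children's picture book $11.05: books and periodicals → 9.5% → $1.05
Pair of jeans $31.08: clothing, under $300.00 → 0% → $0.00
Winter coat $330.55: clothing, $300.00 or more → 5.75% → $19.01
Bag of rice (5 lb) $4.77: grocery items → 5.75% → $0.27
Canvas tote bag $25.98: all other tangible goods → 8% → $2.08
Subtotal = $454.87; tax = $26.53; total due = $481.40

$481.40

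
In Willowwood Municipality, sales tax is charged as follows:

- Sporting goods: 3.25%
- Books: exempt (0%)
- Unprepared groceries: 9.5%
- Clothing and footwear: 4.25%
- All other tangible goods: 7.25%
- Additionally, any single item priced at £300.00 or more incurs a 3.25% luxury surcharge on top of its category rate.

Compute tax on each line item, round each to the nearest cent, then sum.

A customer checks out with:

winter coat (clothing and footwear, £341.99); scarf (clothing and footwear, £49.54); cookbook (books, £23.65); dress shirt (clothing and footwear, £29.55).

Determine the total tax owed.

£29.02

Winter coat £341.99: clothing and footwear → 4.25% + 3.25% surcharge = 7.5% → £25.65
Scarf £49.54: clothing and footwear → 4.25% → £2.11
Cookbook £23.65: books → 0% → £0.00
Dress shirt £29.55: clothing and footwear → 4.25% → £1.26
Total tax = £25.65 + £2.11 + £1.26 = £29.02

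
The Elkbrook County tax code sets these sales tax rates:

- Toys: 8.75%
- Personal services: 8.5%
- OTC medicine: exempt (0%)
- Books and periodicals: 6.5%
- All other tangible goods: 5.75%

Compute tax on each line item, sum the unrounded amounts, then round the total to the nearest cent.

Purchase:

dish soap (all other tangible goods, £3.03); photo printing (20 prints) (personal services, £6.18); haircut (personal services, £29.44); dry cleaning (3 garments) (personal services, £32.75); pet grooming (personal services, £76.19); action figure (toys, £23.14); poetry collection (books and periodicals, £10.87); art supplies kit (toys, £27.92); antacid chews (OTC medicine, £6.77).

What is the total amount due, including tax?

£233.93

Dish soap £3.03: all other tangible goods → 5.75% → £0.174225
Photo printing (20 prints) £6.18: personal services → 8.5% → £0.5253
Haircut £29.44: personal services → 8.5% → £2.5024
Dry cleaning (3 garments) £32.75: personal services → 8.5% → £2.78375
Pet grooming £76.19: personal services → 8.5% → £6.47615
Action figure £23.14: toys → 8.75% → £2.02475
Poetry collection £10.87: books and periodicals → 6.5% → £0.70655
Art supplies kit £27.92: toys → 8.75% → £2.443
Antacid chews £6.77: OTC medicine → 0% → £0.00
Subtotal = £216.29; unrounded tax = £17.636125 → £17.64; total due = £233.93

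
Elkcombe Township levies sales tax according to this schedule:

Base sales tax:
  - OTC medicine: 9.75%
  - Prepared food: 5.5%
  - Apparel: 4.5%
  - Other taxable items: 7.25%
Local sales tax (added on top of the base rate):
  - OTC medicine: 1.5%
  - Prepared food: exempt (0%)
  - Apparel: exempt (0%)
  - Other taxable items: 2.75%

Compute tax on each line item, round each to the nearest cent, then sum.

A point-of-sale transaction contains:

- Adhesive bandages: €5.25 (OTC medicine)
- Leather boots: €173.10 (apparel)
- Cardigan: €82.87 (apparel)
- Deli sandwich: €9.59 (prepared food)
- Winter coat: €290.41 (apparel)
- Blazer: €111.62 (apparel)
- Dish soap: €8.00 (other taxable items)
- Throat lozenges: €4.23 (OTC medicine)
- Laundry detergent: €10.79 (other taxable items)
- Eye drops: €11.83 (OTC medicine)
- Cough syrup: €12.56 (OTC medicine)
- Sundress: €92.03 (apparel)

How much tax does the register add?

€39.97

Adhesive bandages €5.25: OTC medicine → 9.75% + 1.5% local = 11.25% → €0.59
Leather boots €173.10: apparel → 4.5% + 0% local = 4.5% → €7.79
Cardigan €82.87: apparel → 4.5% + 0% local = 4.5% → €3.73
Deli sandwich €9.59: prepared food → 5.5% + 0% local = 5.5% → €0.53
Winter coat €290.41: apparel → 4.5% + 0% local = 4.5% → €13.07
Blazer €111.62: apparel → 4.5% + 0% local = 4.5% → €5.02
Dish soap €8.00: other taxable items → 7.25% + 2.75% local = 10% → €0.80
Throat lozenges €4.23: OTC medicine → 9.75% + 1.5% local = 11.25% → €0.48
Laundry detergent €10.79: other taxable items → 7.25% + 2.75% local = 10% → €1.08
Eye drops €11.83: OTC medicine → 9.75% + 1.5% local = 11.25% → €1.33
Cough syrup €12.56: OTC medicine → 9.75% + 1.5% local = 11.25% → €1.41
Sundress €92.03: apparel → 4.5% + 0% local = 4.5% → €4.14
Total tax = €0.59 + €7.79 + €3.73 + €0.53 + €13.07 + €5.02 + €0.80 + €0.48 + €1.08 + €1.33 + €1.41 + €4.14 = €39.97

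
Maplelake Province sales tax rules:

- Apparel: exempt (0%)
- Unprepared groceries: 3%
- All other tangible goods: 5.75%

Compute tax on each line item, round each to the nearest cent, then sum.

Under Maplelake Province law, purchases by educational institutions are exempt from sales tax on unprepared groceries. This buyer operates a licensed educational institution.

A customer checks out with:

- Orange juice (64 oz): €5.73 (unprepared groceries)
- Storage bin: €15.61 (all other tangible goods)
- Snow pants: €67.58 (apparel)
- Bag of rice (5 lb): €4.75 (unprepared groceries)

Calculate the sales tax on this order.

Orange juice (64 oz) €5.73: unprepared groceries, buyer-exempt → 0% → €0.00
Storage bin €15.61: all other tangible goods → 5.75% → €0.90
Snow pants €67.58: apparel → 0% → €0.00
Bag of rice (5 lb) €4.75: unprepared groceries, buyer-exempt → 0% → €0.00
Total tax = €0.90

€0.90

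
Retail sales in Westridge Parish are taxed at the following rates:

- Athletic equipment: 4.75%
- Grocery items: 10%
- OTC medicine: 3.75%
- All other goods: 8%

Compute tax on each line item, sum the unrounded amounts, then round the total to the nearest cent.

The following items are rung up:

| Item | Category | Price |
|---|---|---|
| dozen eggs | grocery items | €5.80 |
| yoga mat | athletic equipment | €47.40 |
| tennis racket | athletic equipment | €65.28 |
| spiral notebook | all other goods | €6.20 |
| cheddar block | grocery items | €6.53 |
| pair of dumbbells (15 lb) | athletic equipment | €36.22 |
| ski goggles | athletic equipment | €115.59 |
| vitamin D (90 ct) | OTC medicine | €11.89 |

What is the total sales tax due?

Dozen eggs €5.80: grocery items → 10% → €0.58
Yoga mat €47.40: athletic equipment → 4.75% → €2.2515
Tennis racket €65.28: athletic equipment → 4.75% → €3.1008
Spiral notebook €6.20: all other goods → 8% → €0.496
Cheddar block €6.53: grocery items → 10% → €0.653
Pair of dumbbells (15 lb) €36.22: athletic equipment → 4.75% → €1.72045
Ski goggles €115.59: athletic equipment → 4.75% → €5.490525
Vitamin D (90 ct) €11.89: OTC medicine → 3.75% → €0.445875
Unrounded tax sum = €14.73815 → €14.74

€14.74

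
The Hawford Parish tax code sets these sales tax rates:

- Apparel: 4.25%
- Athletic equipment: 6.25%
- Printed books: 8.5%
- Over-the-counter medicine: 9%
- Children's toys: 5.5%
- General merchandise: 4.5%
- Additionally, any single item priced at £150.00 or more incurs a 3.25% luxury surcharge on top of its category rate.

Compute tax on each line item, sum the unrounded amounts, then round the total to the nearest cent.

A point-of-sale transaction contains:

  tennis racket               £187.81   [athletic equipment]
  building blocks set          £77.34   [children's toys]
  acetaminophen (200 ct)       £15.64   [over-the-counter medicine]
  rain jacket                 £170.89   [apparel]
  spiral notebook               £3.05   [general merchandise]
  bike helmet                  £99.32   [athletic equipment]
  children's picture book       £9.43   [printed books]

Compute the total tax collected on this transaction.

Tennis racket £187.81: athletic equipment → 6.25% + 3.25% surcharge = 9.5% → £17.84195
Building blocks set £77.34: children's toys → 5.5% → £4.2537
Acetaminophen (200 ct) £15.64: over-the-counter medicine → 9% → £1.4076
Rain jacket £170.89: apparel → 4.25% + 3.25% surcharge = 7.5% → £12.81675
Spiral notebook £3.05: general merchandise → 4.5% → £0.13725
Bike helmet £99.32: athletic equipment → 6.25% → £6.2075
Children's picture book £9.43: printed books → 8.5% → £0.80155
Unrounded tax sum = £43.4663 → £43.47

£43.47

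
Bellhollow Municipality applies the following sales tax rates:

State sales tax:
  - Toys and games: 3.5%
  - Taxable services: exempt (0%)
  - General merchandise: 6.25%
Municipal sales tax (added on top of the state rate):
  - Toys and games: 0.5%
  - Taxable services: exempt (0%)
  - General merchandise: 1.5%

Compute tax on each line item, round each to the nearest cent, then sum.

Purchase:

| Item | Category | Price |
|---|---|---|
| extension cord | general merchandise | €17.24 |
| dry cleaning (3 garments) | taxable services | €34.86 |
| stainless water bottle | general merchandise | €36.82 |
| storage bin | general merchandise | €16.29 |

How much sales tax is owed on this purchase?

Extension cord €17.24: general merchandise → 6.25% + 1.5% municipal = 7.75% → €1.34
Dry cleaning (3 garments) €34.86: taxable services → 0% + 0% municipal = 0% → €0.00
Stainless water bottle €36.82: general merchandise → 6.25% + 1.5% municipal = 7.75% → €2.85
Storage bin €16.29: general merchandise → 6.25% + 1.5% municipal = 7.75% → €1.26
Total tax = €1.34 + €2.85 + €1.26 = €5.45

€5.45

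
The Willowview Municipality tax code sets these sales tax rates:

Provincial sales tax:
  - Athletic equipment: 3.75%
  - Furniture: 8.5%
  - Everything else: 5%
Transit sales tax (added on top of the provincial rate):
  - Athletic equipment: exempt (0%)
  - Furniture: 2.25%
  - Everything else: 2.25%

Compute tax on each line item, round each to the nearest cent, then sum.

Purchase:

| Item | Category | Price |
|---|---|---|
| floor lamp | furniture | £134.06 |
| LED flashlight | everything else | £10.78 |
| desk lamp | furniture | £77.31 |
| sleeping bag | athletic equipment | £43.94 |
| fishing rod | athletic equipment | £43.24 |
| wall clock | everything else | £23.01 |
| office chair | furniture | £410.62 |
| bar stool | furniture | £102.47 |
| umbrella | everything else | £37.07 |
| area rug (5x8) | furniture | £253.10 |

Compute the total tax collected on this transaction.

£113.50

Floor lamp £134.06: furniture → 8.5% + 2.25% transit = 10.75% → £14.41
LED flashlight £10.78: everything else → 5% + 2.25% transit = 7.25% → £0.78
Desk lamp £77.31: furniture → 8.5% + 2.25% transit = 10.75% → £8.31
Sleeping bag £43.94: athletic equipment → 3.75% + 0% transit = 3.75% → £1.65
Fishing rod £43.24: athletic equipment → 3.75% + 0% transit = 3.75% → £1.62
Wall clock £23.01: everything else → 5% + 2.25% transit = 7.25% → £1.67
Office chair £410.62: furniture → 8.5% + 2.25% transit = 10.75% → £44.14
Bar stool £102.47: furniture → 8.5% + 2.25% transit = 10.75% → £11.02
Umbrella £37.07: everything else → 5% + 2.25% transit = 7.25% → £2.69
Area rug (5x8) £253.10: furniture → 8.5% + 2.25% transit = 10.75% → £27.21
Total tax = £14.41 + £0.78 + £8.31 + £1.65 + £1.62 + £1.67 + £44.14 + £11.02 + £2.69 + £27.21 = £113.50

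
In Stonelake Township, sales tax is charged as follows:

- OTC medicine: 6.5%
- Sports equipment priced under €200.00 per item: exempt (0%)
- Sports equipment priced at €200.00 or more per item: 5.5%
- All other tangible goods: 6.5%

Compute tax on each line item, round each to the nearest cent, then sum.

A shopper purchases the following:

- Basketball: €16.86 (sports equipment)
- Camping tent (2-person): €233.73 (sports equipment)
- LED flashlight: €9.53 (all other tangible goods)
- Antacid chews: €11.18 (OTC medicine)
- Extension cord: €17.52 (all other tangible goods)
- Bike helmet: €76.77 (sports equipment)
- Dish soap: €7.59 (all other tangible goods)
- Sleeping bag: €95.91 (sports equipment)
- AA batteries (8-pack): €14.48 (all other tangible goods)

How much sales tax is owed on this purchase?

€16.78

Basketball €16.86: sports equipment, under €200.00 → 0% → €0.00
Camping tent (2-person) €233.73: sports equipment, €200.00 or more → 5.5% → €12.86
LED flashlight €9.53: all other tangible goods → 6.5% → €0.62
Antacid chews €11.18: OTC medicine → 6.5% → €0.73
Extension cord €17.52: all other tangible goods → 6.5% → €1.14
Bike helmet €76.77: sports equipment, under €200.00 → 0% → €0.00
Dish soap €7.59: all other tangible goods → 6.5% → €0.49
Sleeping bag €95.91: sports equipment, under €200.00 → 0% → €0.00
AA batteries (8-pack) €14.48: all other tangible goods → 6.5% → €0.94
Total tax = €12.86 + €0.62 + €0.73 + €1.14 + €0.49 + €0.94 = €16.78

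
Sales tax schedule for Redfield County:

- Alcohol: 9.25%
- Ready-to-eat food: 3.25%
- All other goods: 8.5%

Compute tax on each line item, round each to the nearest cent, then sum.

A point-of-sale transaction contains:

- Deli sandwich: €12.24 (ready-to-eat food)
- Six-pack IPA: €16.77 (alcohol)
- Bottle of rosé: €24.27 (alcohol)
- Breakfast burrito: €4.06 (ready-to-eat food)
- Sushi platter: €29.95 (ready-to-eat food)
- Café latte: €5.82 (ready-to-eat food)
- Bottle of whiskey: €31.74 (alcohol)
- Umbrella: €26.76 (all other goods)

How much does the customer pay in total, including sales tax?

Deli sandwich €12.24: ready-to-eat food → 3.25% → €0.40
Six-pack IPA €16.77: alcohol → 9.25% → €1.55
Bottle of rosé €24.27: alcohol → 9.25% → €2.24
Breakfast burrito €4.06: ready-to-eat food → 3.25% → €0.13
Sushi platter €29.95: ready-to-eat food → 3.25% → €0.97
Café latte €5.82: ready-to-eat food → 3.25% → €0.19
Bottle of whiskey €31.74: alcohol → 9.25% → €2.94
Umbrella €26.76: all other goods → 8.5% → €2.27
Subtotal = €151.61; tax = €10.69; total due = €162.30

€162.30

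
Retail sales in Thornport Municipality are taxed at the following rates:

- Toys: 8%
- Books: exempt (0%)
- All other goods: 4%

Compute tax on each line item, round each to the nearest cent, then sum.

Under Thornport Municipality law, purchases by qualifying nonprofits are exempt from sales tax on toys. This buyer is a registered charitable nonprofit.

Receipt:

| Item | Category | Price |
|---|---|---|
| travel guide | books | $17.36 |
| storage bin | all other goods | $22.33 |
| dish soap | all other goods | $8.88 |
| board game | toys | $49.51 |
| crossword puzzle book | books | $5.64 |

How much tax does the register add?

Travel guide $17.36: books → 0% → $0.00
Storage bin $22.33: all other goods → 4% → $0.89
Dish soap $8.88: all other goods → 4% → $0.36
Board game $49.51: toys, buyer-exempt → 0% → $0.00
Crossword puzzle book $5.64: books → 0% → $0.00
Total tax = $0.89 + $0.36 = $1.25

$1.25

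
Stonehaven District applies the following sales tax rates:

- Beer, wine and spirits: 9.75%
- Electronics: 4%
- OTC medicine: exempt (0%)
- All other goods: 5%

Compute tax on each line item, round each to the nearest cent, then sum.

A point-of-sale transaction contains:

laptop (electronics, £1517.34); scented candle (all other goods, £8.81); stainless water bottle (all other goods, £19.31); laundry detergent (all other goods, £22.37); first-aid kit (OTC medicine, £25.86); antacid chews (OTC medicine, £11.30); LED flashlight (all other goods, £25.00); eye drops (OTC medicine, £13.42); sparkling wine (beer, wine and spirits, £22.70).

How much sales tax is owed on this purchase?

Laptop £1517.34: electronics → 4% → £60.69
Scented candle £8.81: all other goods → 5% → £0.44
Stainless water bottle £19.31: all other goods → 5% → £0.97
Laundry detergent £22.37: all other goods → 5% → £1.12
First-aid kit £25.86: OTC medicine → 0% → £0.00
Antacid chews £11.30: OTC medicine → 0% → £0.00
LED flashlight £25.00: all other goods → 5% → £1.25
Eye drops £13.42: OTC medicine → 0% → £0.00
Sparkling wine £22.70: beer, wine and spirits → 9.75% → £2.21
Total tax = £60.69 + £0.44 + £0.97 + £1.12 + £1.25 + £2.21 = £66.68

£66.68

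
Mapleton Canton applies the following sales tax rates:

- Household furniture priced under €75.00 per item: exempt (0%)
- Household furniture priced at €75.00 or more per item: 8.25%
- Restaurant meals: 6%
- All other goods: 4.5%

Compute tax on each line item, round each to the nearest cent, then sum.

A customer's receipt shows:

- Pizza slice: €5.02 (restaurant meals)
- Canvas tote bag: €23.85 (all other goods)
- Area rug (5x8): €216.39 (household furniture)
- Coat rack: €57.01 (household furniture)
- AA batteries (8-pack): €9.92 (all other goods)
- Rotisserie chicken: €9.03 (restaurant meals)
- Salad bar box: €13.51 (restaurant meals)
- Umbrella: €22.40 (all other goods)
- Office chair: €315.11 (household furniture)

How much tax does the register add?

€48.03

Pizza slice €5.02: restaurant meals → 6% → €0.30
Canvas tote bag €23.85: all other goods → 4.5% → €1.07
Area rug (5x8) €216.39: household furniture, €75.00 or more → 8.25% → €17.85
Coat rack €57.01: household furniture, under €75.00 → 0% → €0.00
AA batteries (8-pack) €9.92: all other goods → 4.5% → €0.45
Rotisserie chicken €9.03: restaurant meals → 6% → €0.54
Salad bar box €13.51: restaurant meals → 6% → €0.81
Umbrella €22.40: all other goods → 4.5% → €1.01
Office chair €315.11: household furniture, €75.00 or more → 8.25% → €26.00
Total tax = €0.30 + €1.07 + €17.85 + €0.45 + €0.54 + €0.81 + €1.01 + €26.00 = €48.03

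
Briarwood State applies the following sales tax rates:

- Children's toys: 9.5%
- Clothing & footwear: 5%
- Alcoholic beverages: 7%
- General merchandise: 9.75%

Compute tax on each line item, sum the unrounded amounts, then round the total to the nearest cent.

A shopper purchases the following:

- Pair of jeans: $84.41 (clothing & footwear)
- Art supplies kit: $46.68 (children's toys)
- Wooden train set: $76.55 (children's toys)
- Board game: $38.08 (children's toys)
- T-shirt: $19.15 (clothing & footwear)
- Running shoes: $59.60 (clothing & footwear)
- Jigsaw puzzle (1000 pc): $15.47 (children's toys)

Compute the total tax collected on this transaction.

$24.95

Pair of jeans $84.41: clothing & footwear → 5% → $4.2205
Art supplies kit $46.68: children's toys → 9.5% → $4.4346
Wooden train set $76.55: children's toys → 9.5% → $7.27225
Board game $38.08: children's toys → 9.5% → $3.6176
T-shirt $19.15: clothing & footwear → 5% → $0.9575
Running shoes $59.60: clothing & footwear → 5% → $2.98
Jigsaw puzzle (1000 pc) $15.47: children's toys → 9.5% → $1.46965
Unrounded tax sum = $24.9521 → $24.95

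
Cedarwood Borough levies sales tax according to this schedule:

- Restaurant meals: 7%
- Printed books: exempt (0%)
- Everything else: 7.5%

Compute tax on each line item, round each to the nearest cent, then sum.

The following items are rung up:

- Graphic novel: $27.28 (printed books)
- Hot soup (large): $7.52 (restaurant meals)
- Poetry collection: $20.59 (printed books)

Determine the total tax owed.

Graphic novel $27.28: printed books → 0% → $0.00
Hot soup (large) $7.52: restaurant meals → 7% → $0.53
Poetry collection $20.59: printed books → 0% → $0.00
Total tax = $0.53

$0.53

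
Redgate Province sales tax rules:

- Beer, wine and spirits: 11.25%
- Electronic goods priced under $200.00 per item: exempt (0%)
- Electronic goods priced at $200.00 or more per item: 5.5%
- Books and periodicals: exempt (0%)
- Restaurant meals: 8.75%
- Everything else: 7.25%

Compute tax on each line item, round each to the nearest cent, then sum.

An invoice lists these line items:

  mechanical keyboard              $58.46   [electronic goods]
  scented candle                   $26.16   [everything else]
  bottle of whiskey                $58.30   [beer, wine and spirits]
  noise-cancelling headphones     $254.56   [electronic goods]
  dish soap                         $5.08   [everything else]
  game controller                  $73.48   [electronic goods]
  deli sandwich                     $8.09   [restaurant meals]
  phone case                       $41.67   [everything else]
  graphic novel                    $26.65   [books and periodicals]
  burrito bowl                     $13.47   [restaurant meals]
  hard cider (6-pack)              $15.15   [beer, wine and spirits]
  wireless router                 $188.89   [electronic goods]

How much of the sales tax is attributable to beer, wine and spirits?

$8.26

Bottle of whiskey $58.30: beer, wine and spirits → 11.25% → $6.56
Hard cider (6-pack) $15.15: beer, wine and spirits → 11.25% → $1.70
Tax on beer, wine and spirits = $6.56 + $1.70 = $8.26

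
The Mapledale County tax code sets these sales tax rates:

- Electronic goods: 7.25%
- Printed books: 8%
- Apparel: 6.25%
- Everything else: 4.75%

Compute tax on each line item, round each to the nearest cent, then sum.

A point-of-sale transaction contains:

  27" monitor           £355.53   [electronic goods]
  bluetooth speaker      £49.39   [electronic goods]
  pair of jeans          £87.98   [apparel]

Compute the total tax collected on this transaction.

£34.86

27" monitor £355.53: electronic goods → 7.25% → £25.78
Bluetooth speaker £49.39: electronic goods → 7.25% → £3.58
Pair of jeans £87.98: apparel → 6.25% → £5.50
Total tax = £25.78 + £3.58 + £5.50 = £34.86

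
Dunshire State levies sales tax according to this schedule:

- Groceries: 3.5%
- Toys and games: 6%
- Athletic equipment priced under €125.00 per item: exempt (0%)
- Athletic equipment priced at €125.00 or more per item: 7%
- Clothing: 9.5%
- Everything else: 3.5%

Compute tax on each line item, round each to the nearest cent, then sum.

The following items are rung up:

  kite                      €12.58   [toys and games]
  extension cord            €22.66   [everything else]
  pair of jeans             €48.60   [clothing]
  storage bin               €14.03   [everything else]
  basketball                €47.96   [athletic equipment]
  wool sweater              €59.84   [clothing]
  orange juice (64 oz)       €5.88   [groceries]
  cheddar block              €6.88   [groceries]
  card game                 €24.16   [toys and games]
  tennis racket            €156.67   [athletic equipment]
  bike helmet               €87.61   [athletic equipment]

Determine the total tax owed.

Kite €12.58: toys and games → 6% → €0.75
Extension cord €22.66: everything else → 3.5% → €0.79
Pair of jeans €48.60: clothing → 9.5% → €4.62
Storage bin €14.03: everything else → 3.5% → €0.49
Basketball €47.96: athletic equipment, under €125.00 → 0% → €0.00
Wool sweater €59.84: clothing → 9.5% → €5.68
Orange juice (64 oz) €5.88: groceries → 3.5% → €0.21
Cheddar block €6.88: groceries → 3.5% → €0.24
Card game €24.16: toys and games → 6% → €1.45
Tennis racket €156.67: athletic equipment, €125.00 or more → 7% → €10.97
Bike helmet €87.61: athletic equipment, under €125.00 → 0% → €0.00
Total tax = €0.75 + €0.79 + €4.62 + €0.49 + €5.68 + €0.21 + €0.24 + €1.45 + €10.97 = €25.20

€25.20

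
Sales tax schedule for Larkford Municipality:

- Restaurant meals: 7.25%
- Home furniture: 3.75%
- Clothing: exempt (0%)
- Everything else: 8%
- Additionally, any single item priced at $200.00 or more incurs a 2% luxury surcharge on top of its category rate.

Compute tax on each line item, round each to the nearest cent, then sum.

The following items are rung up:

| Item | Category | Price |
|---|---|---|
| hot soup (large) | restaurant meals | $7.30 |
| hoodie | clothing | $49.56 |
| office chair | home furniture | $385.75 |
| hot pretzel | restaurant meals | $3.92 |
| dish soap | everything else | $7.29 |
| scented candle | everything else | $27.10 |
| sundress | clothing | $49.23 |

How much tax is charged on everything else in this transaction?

$2.75

Dish soap $7.29: everything else → 8% → $0.58
Scented candle $27.10: everything else → 8% → $2.17
Tax on everything else = $0.58 + $2.17 = $2.75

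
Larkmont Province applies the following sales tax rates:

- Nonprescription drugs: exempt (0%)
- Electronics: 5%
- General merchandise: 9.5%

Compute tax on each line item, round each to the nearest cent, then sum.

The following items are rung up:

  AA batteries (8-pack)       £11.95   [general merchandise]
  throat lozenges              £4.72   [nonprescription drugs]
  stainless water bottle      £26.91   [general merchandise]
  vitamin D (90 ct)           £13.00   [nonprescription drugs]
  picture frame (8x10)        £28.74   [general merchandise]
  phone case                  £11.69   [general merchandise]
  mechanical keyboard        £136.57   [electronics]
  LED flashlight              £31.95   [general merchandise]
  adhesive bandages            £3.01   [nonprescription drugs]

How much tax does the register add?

AA batteries (8-pack) £11.95: general merchandise → 9.5% → £1.14
Throat lozenges £4.72: nonprescription drugs → 0% → £0.00
Stainless water bottle £26.91: general merchandise → 9.5% → £2.56
Vitamin D (90 ct) £13.00: nonprescription drugs → 0% → £0.00
Picture frame (8x10) £28.74: general merchandise → 9.5% → £2.73
Phone case £11.69: general merchandise → 9.5% → £1.11
Mechanical keyboard £136.57: electronics → 5% → £6.83
LED flashlight £31.95: general merchandise → 9.5% → £3.04
Adhesive bandages £3.01: nonprescription drugs → 0% → £0.00
Total tax = £1.14 + £2.56 + £2.73 + £1.11 + £6.83 + £3.04 = £17.41

£17.41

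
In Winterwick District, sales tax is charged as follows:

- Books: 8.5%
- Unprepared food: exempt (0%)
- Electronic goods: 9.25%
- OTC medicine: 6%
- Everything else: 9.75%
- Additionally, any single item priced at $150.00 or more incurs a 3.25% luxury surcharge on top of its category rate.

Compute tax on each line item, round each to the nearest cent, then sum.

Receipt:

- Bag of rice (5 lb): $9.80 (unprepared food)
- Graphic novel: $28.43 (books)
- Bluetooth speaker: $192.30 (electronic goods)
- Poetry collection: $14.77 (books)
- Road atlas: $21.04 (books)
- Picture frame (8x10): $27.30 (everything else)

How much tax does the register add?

$32.17

Bag of rice (5 lb) $9.80: unprepared food → 0% → $0.00
Graphic novel $28.43: books → 8.5% → $2.42
Bluetooth speaker $192.30: electronic goods → 9.25% + 3.25% surcharge = 12.5% → $24.04
Poetry collection $14.77: books → 8.5% → $1.26
Road atlas $21.04: books → 8.5% → $1.79
Picture frame (8x10) $27.30: everything else → 9.75% → $2.66
Total tax = $2.42 + $24.04 + $1.26 + $1.79 + $2.66 = $32.17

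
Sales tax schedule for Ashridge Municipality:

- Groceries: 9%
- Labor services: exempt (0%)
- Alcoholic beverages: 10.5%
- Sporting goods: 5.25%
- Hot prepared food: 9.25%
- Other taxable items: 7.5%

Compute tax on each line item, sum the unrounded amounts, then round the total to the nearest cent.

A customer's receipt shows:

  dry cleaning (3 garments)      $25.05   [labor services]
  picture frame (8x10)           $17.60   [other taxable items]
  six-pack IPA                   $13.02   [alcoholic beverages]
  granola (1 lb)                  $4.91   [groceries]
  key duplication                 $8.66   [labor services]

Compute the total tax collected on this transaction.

Dry cleaning (3 garments) $25.05: labor services → 0% → $0.00
Picture frame (8x10) $17.60: other taxable items → 7.5% → $1.32
Six-pack IPA $13.02: alcoholic beverages → 10.5% → $1.3671
Granola (1 lb) $4.91: groceries → 9% → $0.4419
Key duplication $8.66: labor services → 0% → $0.00
Unrounded tax sum = $3.129 → $3.13

$3.13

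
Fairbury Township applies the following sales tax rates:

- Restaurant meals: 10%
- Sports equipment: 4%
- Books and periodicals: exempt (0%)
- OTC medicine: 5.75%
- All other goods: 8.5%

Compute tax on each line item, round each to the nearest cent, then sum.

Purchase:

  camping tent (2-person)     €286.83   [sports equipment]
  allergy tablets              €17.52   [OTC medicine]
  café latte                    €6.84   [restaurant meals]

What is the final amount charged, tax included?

Camping tent (2-person) €286.83: sports equipment → 4% → €11.47
Allergy tablets €17.52: OTC medicine → 5.75% → €1.01
Café latte €6.84: restaurant meals → 10% → €0.68
Subtotal = €311.19; tax = €13.16; total due = €324.35

€324.35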